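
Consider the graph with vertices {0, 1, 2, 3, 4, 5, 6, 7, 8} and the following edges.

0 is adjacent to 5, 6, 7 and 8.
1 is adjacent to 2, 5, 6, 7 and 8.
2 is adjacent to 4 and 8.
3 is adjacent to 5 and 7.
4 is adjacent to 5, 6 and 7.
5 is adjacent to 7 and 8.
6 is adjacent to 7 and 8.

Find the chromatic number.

3

1, 5, 8 form a triangle, so at least 3 colors are needed.
A valid assignment using 3 colors: 0=green, 1=green, 2=red, 3=green, 4=green, 5=red, 6=red, 7=blue, 8=blue. Each edge has distinct colors on its endpoints.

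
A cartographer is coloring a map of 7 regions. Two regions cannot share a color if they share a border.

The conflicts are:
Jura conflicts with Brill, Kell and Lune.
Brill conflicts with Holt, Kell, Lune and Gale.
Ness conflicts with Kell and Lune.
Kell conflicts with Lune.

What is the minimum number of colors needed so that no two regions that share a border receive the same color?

Jura, Brill, Kell, Lune are mutually in conflict, so at least 4 colors are needed.
A valid assignment using 4 colors: Jura=4, Brill=1, Holt=2, Ness=1, Kell=3, Lune=2, Gale=2. No two conflicting regions share a color.

4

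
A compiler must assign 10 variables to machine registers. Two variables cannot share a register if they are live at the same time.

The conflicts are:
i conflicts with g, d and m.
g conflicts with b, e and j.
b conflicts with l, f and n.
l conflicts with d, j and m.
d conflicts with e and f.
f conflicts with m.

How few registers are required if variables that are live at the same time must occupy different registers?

The cycle l-d-e-g-b-l has odd length 5, so it cannot be 2-colored; at least 3 registers are needed.
A valid assignment using 3 registers: i=3, g=2, b=1, l=2, d=1, e=3, j=1, f=2, n=2, m=1. Each listed conflict is separated.

3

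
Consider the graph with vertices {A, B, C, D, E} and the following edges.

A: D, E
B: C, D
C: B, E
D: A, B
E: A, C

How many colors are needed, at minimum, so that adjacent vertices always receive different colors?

3

The cycle D-A-E-C-B-D has odd length 5, so it cannot be 2-colored; at least 3 colors are needed.
3 colors suffice: color red → {D, E}; color blue → {A, C}; color green → {B}. Each edge has distinct colors on its endpoints.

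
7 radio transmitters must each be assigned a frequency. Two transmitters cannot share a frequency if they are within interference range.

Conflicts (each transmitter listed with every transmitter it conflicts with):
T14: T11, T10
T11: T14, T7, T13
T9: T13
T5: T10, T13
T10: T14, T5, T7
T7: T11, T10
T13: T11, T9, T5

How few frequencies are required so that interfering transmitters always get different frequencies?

3

The cycle T10-T5-T13-T11-T14-T10 has odd length 5, so it cannot be 2-colored; at least 3 frequencies are needed.
3 frequencies suffice: frequency 1 → {T10, T13}; frequency 2 → {T11, T9, T5}; frequency 3 → {T14, T7}. No two conflicting transmitters share a frequency.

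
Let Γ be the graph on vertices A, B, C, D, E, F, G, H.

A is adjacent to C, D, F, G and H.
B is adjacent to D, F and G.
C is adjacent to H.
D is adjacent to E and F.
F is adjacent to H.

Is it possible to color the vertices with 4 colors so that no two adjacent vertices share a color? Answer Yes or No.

The chromatic number is 3. B, D, F form a triangle, so at least 3 colors are needed.
3 colors suffice: color 1 → {A, B, E}; color 2 → {D, G, H}; color 3 → {C, F}.
Since 4 ≥ 3, a proper 4-coloring certainly exists.

Yes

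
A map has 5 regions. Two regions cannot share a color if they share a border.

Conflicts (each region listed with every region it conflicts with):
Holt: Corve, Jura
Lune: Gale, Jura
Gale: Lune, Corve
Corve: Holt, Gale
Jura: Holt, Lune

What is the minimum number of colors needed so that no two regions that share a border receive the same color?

The cycle Lune-Gale-Corve-Holt-Jura-Lune has odd length 5, so it cannot be 2-colored; at least 3 colors are needed.
3 colors suffice: color 1 → {Corve, Jura}; color 2 → {Holt, Gale}; color 3 → {Lune}. Every pair that conflicts lands in different colors.

3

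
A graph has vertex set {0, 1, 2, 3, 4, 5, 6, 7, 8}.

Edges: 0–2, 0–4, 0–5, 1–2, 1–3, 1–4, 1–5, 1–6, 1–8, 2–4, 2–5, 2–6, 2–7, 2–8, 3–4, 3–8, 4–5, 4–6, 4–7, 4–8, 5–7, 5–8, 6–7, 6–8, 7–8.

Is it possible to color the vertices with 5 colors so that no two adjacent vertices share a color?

The chromatic number is 5. 1, 2, 4, 5, 8 are mutually adjacent (a clique of size 5), so at least 5 colors are needed.
A valid assignment using 5 colors: 0=c, 1=e, 2=b, 3=b, 4=a, 5=d, 6=d, 7=e, 8=c.
That is already a proper 5-coloring.

Yes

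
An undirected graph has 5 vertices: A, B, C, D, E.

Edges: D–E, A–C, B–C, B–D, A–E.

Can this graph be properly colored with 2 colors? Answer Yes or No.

The cycle E-D-B-C-A-E has odd length 5, so it cannot be 2-colored; at least 3 colors are needed.
So 2 colors are not enough.

No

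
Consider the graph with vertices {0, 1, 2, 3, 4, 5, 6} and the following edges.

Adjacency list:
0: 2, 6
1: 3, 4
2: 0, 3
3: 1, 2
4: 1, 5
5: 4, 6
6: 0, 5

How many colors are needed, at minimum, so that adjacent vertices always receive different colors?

3

The cycle 5-6-0-2-3-1-4-5 has odd length 7, so it cannot be 2-colored; at least 3 colors are needed.
3 colors suffice: color a → {1, 2, 6}; color b → {0, 3, 4}; color c → {5}. Every edge joins two different colors.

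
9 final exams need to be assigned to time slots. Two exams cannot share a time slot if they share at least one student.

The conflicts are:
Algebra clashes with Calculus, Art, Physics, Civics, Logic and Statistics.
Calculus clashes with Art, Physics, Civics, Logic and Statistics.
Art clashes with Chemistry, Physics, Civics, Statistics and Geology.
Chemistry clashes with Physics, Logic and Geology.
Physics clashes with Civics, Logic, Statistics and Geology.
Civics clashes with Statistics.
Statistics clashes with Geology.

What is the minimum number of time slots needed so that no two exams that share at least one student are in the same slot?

6

Algebra, Calculus, Art, Physics, Civics, Statistics all conflict with each other, so at least 6 time slots are needed.
Using 6 time slots: Algebra=3, Calculus=4, Art=2, Chemistry=4, Physics=1, Civics=6, Logic=2, Statistics=5, Geology=3. No two conflicting exams share a time slot.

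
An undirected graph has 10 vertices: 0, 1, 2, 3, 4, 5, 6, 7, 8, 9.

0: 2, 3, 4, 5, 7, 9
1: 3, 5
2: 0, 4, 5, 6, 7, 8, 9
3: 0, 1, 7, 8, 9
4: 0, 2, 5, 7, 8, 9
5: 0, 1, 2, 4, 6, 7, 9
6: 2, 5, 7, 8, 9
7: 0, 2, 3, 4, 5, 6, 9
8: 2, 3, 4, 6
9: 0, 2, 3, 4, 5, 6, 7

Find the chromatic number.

6

0, 2, 4, 5, 7, 9 form a clique, so at least 6 colors are needed.
One proper 6-coloring: 0=e, 1=a, 2=b, 3=b, 4=f, 5=d, 6=e, 7=a, 8=a, 9=c. Each edge has distinct colors on its endpoints.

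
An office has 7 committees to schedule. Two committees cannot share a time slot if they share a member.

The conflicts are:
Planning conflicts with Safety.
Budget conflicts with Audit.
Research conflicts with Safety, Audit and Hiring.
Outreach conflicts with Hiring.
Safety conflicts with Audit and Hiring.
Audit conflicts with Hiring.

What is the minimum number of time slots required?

4

Research, Safety, Audit, Hiring pairwise conflict, so at least 4 time slots are needed.
A valid assignment using 4 time slots: Planning=1, Budget=1, Research=4, Outreach=2, Safety=3, Audit=2, Hiring=1. Each listed conflict is separated.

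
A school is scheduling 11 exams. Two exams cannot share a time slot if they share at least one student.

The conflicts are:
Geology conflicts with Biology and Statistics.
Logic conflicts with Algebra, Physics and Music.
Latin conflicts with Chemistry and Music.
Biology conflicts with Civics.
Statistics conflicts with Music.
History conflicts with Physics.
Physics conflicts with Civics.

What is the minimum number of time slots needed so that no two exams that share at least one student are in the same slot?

The cycle Geology-Biology-Civics-Physics-Logic-Music-Statistics-Geology has odd length 7, so it cannot be 2-colored; at least 3 time slots are needed.
3 time slots suffice: time slot 1 → {Logic, Latin, Biology, Statistics, History}; time slot 2 → {Geology, Algebra, Physics, Chemistry, Music}; time slot 3 → {Civics}. Every pair that conflicts lands in different time slots.

3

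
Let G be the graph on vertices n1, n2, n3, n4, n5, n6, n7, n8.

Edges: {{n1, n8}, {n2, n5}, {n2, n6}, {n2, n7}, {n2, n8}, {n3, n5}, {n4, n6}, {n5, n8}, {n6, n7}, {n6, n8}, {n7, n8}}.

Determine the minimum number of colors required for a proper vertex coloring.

n2, n6, n7, n8 are mutually adjacent (a clique of size 4), so at least 4 colors are needed.
4 colors suffice: color 1 → {n3, n4, n8}; color 2 → {n1, n2}; color 3 → {n5, n6}; color 4 → {n7}. No two adjacent vertices share a color.

4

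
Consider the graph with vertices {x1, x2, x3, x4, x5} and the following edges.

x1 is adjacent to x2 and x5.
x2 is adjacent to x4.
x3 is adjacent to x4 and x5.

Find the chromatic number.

3

The cycle x4-x2-x1-x5-x3-x4 has odd length 5, so it cannot be 2-colored; at least 3 colors are needed.
One proper 3-coloring: x1=R, x2=B, x3=R, x4=G, x5=B. No two adjacent vertices share a color.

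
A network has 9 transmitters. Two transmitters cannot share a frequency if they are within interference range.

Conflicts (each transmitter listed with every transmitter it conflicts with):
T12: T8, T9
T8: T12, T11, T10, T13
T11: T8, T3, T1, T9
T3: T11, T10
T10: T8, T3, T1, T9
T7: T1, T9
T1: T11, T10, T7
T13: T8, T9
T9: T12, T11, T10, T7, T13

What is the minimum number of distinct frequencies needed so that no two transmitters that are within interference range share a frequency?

2

T10 and T9 conflict, so at least 2 frequencies are needed.
2 frequencies suffice: frequency 1 → {T8, T3, T1, T9}; frequency 2 → {T12, T11, T10, T7, T13}. No two conflicting transmitters share a frequency.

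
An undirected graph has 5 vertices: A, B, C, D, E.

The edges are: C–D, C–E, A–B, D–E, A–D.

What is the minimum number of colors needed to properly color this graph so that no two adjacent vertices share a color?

C, D, E form a triangle, so at least 3 colors are needed.
3 colors suffice: color red → {B, D}; color blue → {A, E}; color green → {C}. Each edge has distinct colors on its endpoints.

3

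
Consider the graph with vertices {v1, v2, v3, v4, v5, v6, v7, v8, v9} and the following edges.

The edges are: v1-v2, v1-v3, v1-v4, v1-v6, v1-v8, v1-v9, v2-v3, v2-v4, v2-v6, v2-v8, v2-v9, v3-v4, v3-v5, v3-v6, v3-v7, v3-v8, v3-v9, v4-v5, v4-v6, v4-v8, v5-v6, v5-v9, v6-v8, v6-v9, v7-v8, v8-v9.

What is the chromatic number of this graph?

6

v1, v2, v3, v4, v6, v8 are mutually adjacent (a clique of size 6), so at least 6 colors are needed.
6 colors suffice: color 1 → {v3}; color 2 → {v5, v8}; color 3 → {v6, v7}; color 4 → {v2}; color 5 → {v4, v9}; color 6 → {v1}. No two adjacent vertices share a color.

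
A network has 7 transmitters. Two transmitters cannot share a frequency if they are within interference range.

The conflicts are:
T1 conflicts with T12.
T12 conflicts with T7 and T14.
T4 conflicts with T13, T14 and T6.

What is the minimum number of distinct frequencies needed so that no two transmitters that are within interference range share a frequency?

T12 and T7 conflict, so at least 2 frequencies are needed.
A valid assignment using 2 frequencies: T1=2, T12=1, T4=1, T13=2, T7=2, T14=2, T6=2. Each listed conflict is separated.

2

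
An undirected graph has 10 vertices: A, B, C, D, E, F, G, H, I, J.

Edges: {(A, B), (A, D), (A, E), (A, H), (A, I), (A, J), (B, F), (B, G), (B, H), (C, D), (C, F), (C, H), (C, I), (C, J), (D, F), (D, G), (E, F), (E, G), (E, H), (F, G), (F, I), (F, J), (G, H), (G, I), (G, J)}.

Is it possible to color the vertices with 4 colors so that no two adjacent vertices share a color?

The chromatic number is 3. A, B, H are mutually adjacent, so at least 3 colors are needed.
One proper 3-coloring: A=2, B=3, C=2, D=3, E=3, F=1, G=2, H=1, I=3, J=3.
Since 4 ≥ 3, a proper 4-coloring certainly exists.

Yes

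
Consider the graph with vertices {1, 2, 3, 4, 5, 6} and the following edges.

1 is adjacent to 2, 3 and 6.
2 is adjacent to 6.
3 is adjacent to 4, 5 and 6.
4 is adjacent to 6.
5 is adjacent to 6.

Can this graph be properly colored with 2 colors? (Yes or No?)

No

3, 4, 6 form a triangle, so at least 3 colors are needed.
So 2 colors are not enough.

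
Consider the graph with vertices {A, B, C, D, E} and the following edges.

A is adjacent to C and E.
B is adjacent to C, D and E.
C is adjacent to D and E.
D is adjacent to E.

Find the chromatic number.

B, C, D, E are mutually adjacent (a clique of size 4), so at least 4 colors are needed.
One proper 4-coloring: A=green, B=green, C=red, D=yellow, E=blue. Every edge joins two different colors.

4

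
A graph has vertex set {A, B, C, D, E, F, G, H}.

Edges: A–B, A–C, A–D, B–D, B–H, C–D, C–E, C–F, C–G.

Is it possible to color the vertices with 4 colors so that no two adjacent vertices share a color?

Yes

The chromatic number is 3. A, B, D are pairwise adjacent, so at least 3 colors are needed.
3 colors suffice: color 1 → {B, C}; color 2 → {A, E, F, G, H}; color 3 → {D}.
Since 4 ≥ 3, a proper 4-coloring certainly exists.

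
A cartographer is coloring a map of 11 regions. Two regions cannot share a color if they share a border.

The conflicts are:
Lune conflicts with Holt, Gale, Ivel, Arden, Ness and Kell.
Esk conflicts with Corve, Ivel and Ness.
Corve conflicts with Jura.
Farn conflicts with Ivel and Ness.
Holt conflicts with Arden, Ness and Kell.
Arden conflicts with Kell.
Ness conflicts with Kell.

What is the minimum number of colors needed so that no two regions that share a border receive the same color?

Lune, Holt, Arden, Kell pairwise conflict, so at least 4 colors are needed.
A valid assignment using 4 colors: Lune=1, Esk=1, Corve=2, Farn=1, Holt=4, Gale=2, Ivel=2, Jura=1, Arden=2, Ness=2, Kell=3. Every pair that conflicts lands in different colors.

4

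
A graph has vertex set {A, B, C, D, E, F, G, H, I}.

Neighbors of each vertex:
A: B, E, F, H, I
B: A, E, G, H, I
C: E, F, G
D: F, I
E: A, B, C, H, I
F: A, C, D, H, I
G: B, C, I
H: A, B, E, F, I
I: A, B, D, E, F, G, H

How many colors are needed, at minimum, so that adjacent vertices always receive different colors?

5

A, B, E, H, I are pairwise adjacent (a clique of size 5), so at least 5 colors are needed.
5 colors suffice: A=4, B=5, C=1, D=3, E=2, F=2, G=2, H=3, I=1. Every edge joins two different colors.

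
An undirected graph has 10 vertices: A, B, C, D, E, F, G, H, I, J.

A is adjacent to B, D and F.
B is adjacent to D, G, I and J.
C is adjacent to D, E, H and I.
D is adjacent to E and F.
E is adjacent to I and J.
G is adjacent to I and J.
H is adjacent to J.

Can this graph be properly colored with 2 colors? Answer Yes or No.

No

B, G, J form a triangle, so at least 3 colors are needed.
So 2 colors are not enough.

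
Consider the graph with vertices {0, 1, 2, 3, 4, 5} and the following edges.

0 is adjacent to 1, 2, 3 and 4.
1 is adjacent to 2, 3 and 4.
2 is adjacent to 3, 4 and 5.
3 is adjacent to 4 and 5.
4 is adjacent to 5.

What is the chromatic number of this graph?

0, 1, 2, 3, 4 form a clique, so at least 5 colors are needed.
5 colors suffice: color a → {3}; color b → {2}; color c → {4}; color d → {1, 5}; color e → {0}. Each edge has distinct colors on its endpoints.

5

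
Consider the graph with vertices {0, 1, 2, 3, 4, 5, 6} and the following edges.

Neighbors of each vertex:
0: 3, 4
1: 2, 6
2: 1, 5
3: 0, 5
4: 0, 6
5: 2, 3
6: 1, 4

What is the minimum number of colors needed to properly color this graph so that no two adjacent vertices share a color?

The cycle 3-5-2-1-6-4-0-3 has odd length 7, so it cannot be 2-colored; at least 3 colors are needed.
3 colors suffice: color a → {0, 1, 5}; color b → {2, 3, 6}; color c → {4}. No two adjacent vertices share a color.

3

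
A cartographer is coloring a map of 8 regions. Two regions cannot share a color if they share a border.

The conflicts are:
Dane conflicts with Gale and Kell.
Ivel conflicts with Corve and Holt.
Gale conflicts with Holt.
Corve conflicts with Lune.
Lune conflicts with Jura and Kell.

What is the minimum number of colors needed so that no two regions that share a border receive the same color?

The cycle Holt-Ivel-Corve-Lune-Kell-Dane-Gale-Holt has odd length 7, so it cannot be 2-colored; at least 3 colors are needed.
One proper 3-coloring: Dane=3, Ivel=1, Gale=1, Corve=2, Holt=2, Lune=1, Jura=2, Kell=2. Every pair that conflicts lands in different colors.

3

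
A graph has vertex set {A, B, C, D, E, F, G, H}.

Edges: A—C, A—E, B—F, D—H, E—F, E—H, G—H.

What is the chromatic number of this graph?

A and E are adjacent, so at least 2 colors are needed.
2 colors suffice: color red → {B, C, D, E, G}; color blue → {A, F, H}. Every edge joins two different colors.

2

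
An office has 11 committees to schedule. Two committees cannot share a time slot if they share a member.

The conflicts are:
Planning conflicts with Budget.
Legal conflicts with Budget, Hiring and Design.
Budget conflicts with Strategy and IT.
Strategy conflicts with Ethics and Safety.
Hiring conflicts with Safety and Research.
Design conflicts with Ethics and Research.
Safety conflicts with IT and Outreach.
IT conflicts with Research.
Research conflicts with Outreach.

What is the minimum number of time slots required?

3

The cycle Design-Legal-Budget-Strategy-Ethics-Design has odd length 5, so it cannot be 2-colored; at least 3 time slots are needed.
Using 3 time slots: Planning=2, Legal=3, Budget=1, Strategy=2, Hiring=2, Design=2, Ethics=1, Safety=1, IT=2, Research=1, Outreach=2. Each listed conflict is separated.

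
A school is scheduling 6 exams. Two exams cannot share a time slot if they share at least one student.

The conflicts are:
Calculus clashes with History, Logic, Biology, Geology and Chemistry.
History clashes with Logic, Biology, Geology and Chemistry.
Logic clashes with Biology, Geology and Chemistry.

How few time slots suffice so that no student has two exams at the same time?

4

Calculus, History, Logic, Geology pairwise conflict, so at least 4 time slots are needed.
4 time slots suffice: time slot 1 → {History}; time slot 2 → {Calculus}; time slot 3 → {Logic}; time slot 4 → {Biology, Geology, Chemistry}. No two conflicting exams share a time slot.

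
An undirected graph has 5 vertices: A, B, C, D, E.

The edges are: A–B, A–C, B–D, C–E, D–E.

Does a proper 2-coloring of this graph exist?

No

The cycle C-E-D-B-A-C has odd length 5, so it cannot be 2-colored; at least 3 colors are needed.
So 2 colors are not enough.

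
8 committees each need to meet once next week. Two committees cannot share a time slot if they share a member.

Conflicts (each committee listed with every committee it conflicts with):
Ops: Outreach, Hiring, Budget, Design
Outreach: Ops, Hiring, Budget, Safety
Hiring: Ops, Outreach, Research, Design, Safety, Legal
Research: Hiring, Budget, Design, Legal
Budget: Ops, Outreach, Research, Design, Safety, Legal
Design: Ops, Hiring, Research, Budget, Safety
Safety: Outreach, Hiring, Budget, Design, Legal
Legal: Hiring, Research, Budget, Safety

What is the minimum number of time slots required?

Research, Budget, Legal are mutually in conflict, so at least 3 time slots are needed.
A valid assignment using 3 time slots: Ops=2, Outreach=3, Hiring=1, Research=2, Budget=1, Design=3, Safety=2, Legal=3. Every pair that conflicts lands in different time slots.

3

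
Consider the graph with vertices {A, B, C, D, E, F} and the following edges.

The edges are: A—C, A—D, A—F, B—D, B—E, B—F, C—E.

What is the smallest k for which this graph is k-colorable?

3

The cycle C-E-B-D-A-C has odd length 5, so it cannot be 2-colored; at least 3 colors are needed.
3 colors suffice: color 1 → {A, B}; color 2 → {D, E, F}; color 3 → {C}. Each edge has distinct colors on its endpoints.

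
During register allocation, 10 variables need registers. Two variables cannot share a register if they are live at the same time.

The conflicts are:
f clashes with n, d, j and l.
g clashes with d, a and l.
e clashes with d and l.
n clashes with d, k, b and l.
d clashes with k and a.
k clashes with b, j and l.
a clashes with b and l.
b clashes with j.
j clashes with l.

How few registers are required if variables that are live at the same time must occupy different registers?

f, j, l all conflict with each other, so at least 3 registers are needed.
3 registers suffice: register 1 → {d, b, l}; register 2 → {e, n, a, j}; register 3 → {f, g, k}. No two conflicting variables share a register.

3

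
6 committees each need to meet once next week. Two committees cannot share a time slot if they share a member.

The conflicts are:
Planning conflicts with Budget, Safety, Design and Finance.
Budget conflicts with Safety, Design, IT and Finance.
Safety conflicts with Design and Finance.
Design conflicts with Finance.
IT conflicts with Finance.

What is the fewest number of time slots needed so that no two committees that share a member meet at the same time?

5

Planning, Budget, Safety, Design, Finance pairwise conflict, so at least 5 time slots are needed.
Using 5 time slots: Planning=4, Budget=2, Safety=3, Design=5, IT=3, Finance=1. Each listed conflict is separated.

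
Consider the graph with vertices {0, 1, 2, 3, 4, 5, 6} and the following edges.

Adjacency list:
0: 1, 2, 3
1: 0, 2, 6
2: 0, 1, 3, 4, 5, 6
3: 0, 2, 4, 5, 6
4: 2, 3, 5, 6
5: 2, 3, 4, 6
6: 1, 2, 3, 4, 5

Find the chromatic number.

2, 3, 4, 5, 6 form a clique, so at least 5 colors are needed.
One proper 5-coloring: 0=green, 1=blue, 2=red, 3=blue, 4=yellow, 5=purple, 6=green. Every edge joins two different colors.

5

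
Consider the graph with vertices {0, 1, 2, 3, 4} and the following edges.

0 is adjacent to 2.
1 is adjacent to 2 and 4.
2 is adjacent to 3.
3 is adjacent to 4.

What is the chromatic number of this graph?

2

1 and 4 are adjacent, so at least 2 colors are needed.
One proper 2-coloring: 0=blue, 1=blue, 2=red, 3=blue, 4=red. No two adjacent vertices share a color.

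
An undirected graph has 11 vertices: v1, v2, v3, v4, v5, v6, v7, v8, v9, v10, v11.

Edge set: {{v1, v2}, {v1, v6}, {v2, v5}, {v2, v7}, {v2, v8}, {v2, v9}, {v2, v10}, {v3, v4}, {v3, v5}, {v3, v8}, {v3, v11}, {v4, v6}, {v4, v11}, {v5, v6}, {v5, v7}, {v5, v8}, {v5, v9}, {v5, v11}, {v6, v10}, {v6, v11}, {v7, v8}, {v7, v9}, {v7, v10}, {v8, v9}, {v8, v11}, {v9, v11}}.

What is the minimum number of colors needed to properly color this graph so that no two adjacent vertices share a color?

v2, v5, v7, v8, v9 form a clique, so at least 5 colors are needed.
5 colors suffice: color 1 → {v1, v4, v5, v10}; color 2 → {v2, v11}; color 3 → {v6, v8}; color 4 → {v3, v7}; color 5 → {v9}. No two adjacent vertices share a color.

5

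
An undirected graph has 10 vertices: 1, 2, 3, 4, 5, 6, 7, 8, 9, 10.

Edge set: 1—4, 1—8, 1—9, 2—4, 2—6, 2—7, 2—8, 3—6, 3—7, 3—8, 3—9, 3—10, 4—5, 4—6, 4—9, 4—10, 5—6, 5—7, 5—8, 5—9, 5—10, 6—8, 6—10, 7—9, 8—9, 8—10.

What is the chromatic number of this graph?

4

3, 6, 8, 10 are mutually adjacent (a clique of size 4), so at least 4 colors are needed.
4 colors suffice: 1=green, 2=green, 3=green, 4=red, 5=green, 6=blue, 7=red, 8=red, 9=blue, 10=yellow. Each edge has distinct colors on its endpoints.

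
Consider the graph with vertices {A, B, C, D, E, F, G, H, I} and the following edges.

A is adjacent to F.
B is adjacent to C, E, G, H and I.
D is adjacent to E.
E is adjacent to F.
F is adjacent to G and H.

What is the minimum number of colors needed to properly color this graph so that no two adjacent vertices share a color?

F and G are adjacent, so at least 2 colors are needed.
A valid assignment using 2 colors: A=2, B=1, C=2, D=1, E=2, F=1, G=2, H=2, I=2. Every edge joins two different colors.

2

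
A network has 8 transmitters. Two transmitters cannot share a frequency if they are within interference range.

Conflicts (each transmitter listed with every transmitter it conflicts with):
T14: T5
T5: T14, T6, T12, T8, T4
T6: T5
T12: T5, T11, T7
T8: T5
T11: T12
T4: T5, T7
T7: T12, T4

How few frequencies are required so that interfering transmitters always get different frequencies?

T5 and T8 conflict, so at least 2 frequencies are needed.
2 frequencies suffice: frequency 1 → {T5, T11, T7}; frequency 2 → {T14, T6, T12, T8, T4}. Each listed conflict is separated.

2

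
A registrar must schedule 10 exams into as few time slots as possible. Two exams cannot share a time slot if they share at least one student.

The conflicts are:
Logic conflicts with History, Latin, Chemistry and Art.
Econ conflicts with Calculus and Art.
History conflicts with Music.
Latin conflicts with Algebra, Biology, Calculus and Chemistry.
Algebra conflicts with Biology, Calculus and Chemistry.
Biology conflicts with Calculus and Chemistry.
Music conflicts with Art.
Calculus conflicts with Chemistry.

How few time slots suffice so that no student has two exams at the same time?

Latin, Algebra, Biology, Calculus, Chemistry all conflict with each other, so at least 5 time slots are needed.
Using 5 time slots: Logic=1, Econ=3, History=2, Latin=2, Algebra=4, Biology=5, Music=1, Calculus=1, Chemistry=3, Art=2. No two conflicting exams share a time slot.

5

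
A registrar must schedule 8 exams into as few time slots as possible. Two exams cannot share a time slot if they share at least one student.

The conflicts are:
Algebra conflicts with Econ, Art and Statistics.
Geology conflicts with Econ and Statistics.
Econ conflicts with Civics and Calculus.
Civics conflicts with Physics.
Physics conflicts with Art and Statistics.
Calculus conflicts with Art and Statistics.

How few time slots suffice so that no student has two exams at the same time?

3

The cycle Econ-Calculus-Statistics-Physics-Civics-Econ has odd length 5, so it cannot be 2-colored; at least 3 time slots are needed.
3 time slots suffice: time slot 1 → {Econ, Art, Statistics}; time slot 2 → {Algebra, Geology, Physics, Calculus}; time slot 3 → {Civics}. Each listed conflict is separated.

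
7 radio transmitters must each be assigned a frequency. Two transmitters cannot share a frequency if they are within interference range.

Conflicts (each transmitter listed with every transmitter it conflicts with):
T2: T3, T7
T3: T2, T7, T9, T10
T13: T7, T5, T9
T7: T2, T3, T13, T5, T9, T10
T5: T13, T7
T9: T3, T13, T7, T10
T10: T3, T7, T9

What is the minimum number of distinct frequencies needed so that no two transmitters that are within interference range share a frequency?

T3, T7, T9, T10 all conflict with each other, so at least 4 frequencies are needed.
4 frequencies suffice: T2=3, T3=2, T13=2, T7=1, T5=3, T9=3, T10=4. No two conflicting transmitters share a frequency.

4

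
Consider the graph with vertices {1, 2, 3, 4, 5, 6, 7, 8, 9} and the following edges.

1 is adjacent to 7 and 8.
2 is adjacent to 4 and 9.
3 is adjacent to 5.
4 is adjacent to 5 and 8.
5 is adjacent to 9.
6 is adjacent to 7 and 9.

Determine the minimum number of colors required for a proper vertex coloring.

The cycle 7-6-9-2-4-8-1-7 has odd length 7, so it cannot be 2-colored; at least 3 colors are needed.
One proper 3-coloring: 1=red, 2=blue, 3=red, 4=red, 5=blue, 6=blue, 7=green, 8=blue, 9=red. No two adjacent vertices share a color.

3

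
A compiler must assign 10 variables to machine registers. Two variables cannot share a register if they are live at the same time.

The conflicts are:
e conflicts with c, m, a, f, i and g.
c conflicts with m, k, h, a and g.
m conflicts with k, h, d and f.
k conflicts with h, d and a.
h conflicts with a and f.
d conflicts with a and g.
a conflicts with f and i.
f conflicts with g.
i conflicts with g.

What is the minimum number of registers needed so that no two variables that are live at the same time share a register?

c, k, h, a pairwise conflict, so at least 4 registers are needed.
Using 4 registers: e=2, c=3, m=1, k=4, h=2, d=2, a=1, f=3, i=3, g=1. Each listed conflict is separated.

4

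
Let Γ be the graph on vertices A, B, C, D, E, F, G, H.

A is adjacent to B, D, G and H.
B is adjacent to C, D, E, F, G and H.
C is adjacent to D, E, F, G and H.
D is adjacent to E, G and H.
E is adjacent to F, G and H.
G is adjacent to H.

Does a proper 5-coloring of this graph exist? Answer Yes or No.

B, C, D, E, G, H form a clique, so at least 6 colors are needed.
So 5 colors are not enough.

No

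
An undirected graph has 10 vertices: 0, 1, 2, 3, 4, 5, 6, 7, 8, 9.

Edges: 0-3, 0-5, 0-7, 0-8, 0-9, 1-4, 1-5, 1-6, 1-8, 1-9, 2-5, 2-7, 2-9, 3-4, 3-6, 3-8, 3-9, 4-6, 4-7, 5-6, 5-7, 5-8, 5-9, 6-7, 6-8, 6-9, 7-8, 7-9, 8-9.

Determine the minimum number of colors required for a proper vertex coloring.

0, 5, 7, 8, 9 are pairwise adjacent (a clique of size 5), so at least 5 colors are needed.
One proper 5-coloring: 0=d, 1=c, 2=b, 3=c, 4=a, 5=e, 6=d, 7=c, 8=b, 9=a. No two adjacent vertices share a color.

5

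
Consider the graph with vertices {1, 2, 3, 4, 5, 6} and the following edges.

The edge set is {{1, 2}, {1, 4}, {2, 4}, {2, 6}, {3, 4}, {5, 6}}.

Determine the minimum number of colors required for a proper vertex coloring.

1, 2, 4 form a triangle, so at least 3 colors are needed.
A valid assignment using 3 colors: 1=green, 2=blue, 3=blue, 4=red, 5=blue, 6=red. No two adjacent vertices share a color.

3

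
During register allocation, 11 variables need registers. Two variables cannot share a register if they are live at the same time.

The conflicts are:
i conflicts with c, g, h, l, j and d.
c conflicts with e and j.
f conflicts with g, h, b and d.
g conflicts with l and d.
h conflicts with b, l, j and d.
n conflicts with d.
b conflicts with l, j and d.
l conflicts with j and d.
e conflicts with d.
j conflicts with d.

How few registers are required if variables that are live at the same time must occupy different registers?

i, h, l, j, d pairwise conflict, so at least 5 registers are needed.
A valid assignment using 5 registers: i=2, c=1, f=3, g=4, h=5, n=2, b=2, l=3, e=2, j=4, d=1. Each listed conflict is separated.

5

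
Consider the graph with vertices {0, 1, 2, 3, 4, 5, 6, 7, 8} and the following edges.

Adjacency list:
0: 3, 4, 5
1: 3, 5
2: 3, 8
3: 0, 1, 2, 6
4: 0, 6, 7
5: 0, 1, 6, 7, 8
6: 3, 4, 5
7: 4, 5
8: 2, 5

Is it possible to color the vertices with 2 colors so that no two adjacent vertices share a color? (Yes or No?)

No

The cycle 0-3-2-8-5-0 has odd length 5, so it cannot be 2-colored; at least 3 colors are needed.
So 2 colors are not enough.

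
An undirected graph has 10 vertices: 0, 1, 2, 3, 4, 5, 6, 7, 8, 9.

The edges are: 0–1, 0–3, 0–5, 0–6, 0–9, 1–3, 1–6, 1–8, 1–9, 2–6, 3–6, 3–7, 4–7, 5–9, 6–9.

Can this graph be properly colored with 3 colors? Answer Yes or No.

No

0, 1, 6, 9 are pairwise adjacent (a clique of size 4), so at least 4 colors are needed.
So 3 colors are not enough.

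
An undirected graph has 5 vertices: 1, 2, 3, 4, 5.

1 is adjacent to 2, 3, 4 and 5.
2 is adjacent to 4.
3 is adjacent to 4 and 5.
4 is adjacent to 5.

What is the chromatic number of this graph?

4

1, 3, 4, 5 are mutually adjacent (a clique of size 4), so at least 4 colors are needed.
One proper 4-coloring: 1=a, 2=c, 3=d, 4=b, 5=c. Every edge joins two different colors.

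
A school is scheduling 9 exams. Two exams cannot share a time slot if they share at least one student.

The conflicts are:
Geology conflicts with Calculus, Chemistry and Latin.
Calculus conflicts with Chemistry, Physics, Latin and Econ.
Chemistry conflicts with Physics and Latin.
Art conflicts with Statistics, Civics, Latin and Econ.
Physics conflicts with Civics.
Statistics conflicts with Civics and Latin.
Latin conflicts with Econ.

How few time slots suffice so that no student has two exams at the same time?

4

Geology, Calculus, Chemistry, Latin are mutually in conflict, so at least 4 time slots are needed.
4 time slots suffice: Geology=4, Calculus=2, Chemistry=3, Art=2, Physics=4, Statistics=3, Civics=1, Latin=1, Econ=3. Every pair that conflicts lands in different time slots.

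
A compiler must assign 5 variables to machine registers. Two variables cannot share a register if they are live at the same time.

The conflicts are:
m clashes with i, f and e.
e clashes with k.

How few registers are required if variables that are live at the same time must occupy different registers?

m and i conflict, so at least 2 registers are needed.
2 registers suffice: register 1 → {m, k}; register 2 → {i, f, e}. Each listed conflict is separated.

2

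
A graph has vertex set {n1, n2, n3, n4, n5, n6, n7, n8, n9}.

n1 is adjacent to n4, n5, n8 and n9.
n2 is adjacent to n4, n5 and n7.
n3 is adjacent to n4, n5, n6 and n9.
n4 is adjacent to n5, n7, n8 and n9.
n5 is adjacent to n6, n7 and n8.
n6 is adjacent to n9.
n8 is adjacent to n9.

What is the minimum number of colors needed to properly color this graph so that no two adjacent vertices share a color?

4

n1, n4, n5, n8 are mutually adjacent (a clique of size 4), so at least 4 colors are needed.
4 colors suffice: color 1 → {n4, n6}; color 2 → {n5, n9}; color 3 → {n1, n2, n3}; color 4 → {n7, n8}. Every edge joins two different colors.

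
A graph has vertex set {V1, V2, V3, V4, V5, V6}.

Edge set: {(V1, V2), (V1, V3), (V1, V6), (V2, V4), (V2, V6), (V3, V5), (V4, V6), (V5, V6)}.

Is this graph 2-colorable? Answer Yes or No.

V1, V2, V6 form a triangle, so at least 3 colors are needed.
So 2 colors are not enough.

No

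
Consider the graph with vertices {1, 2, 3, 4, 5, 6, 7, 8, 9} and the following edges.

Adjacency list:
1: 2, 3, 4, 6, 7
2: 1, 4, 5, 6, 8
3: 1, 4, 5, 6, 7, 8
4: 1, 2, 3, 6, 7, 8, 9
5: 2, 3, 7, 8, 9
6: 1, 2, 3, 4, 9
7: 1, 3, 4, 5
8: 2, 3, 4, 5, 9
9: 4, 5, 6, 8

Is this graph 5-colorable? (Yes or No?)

Yes

The chromatic number is 4. 1, 3, 4, 7 are pairwise adjacent (a clique of size 4), so at least 4 colors are needed.
4 colors suffice: 1=c, 2=b, 3=b, 4=a, 5=a, 6=d, 7=d, 8=c, 9=b.
Since 5 ≥ 4, a proper 5-coloring certainly exists.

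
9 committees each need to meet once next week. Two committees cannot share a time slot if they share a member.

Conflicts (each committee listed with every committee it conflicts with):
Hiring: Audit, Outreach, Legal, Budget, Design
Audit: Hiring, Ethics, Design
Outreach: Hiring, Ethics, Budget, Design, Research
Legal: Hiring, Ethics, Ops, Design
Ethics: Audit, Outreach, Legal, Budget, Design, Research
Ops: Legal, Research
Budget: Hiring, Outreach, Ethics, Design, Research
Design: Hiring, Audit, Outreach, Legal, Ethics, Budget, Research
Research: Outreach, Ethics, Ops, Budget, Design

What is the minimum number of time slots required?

5

Outreach, Ethics, Budget, Design, Research all conflict with each other, so at least 5 time slots are needed.
5 time slots suffice: time slot 1 → {Ops, Design}; time slot 2 → {Hiring, Ethics}; time slot 3 → {Audit, Legal, Research}; time slot 4 → {Outreach}; time slot 5 → {Budget}. Every pair that conflicts lands in different time slots.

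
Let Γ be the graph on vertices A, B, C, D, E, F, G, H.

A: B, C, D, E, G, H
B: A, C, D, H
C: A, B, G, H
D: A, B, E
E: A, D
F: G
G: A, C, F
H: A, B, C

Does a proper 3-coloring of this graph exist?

A, B, C, H form a clique, so at least 4 colors are needed.
So 3 colors are not enough.

No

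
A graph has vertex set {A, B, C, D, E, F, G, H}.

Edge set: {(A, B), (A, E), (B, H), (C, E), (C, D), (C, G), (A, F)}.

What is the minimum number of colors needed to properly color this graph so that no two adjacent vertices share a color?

C and D are adjacent, so at least 2 colors are needed.
2 colors suffice: A=1, B=2, C=1, D=2, E=2, F=2, G=2, H=1. Every edge joins two different colors.

2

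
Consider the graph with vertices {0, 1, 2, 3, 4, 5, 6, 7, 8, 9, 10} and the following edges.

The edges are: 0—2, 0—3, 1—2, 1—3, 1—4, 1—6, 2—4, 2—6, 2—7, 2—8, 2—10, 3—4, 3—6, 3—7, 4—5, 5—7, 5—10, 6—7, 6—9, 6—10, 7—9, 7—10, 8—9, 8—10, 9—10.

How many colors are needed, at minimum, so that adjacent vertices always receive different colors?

6, 7, 9, 10 form a clique, so at least 4 colors are needed.
One proper 4-coloring: 0=blue, 1=green, 2=red, 3=red, 4=blue, 5=red, 6=yellow, 7=green, 8=green, 9=red, 10=blue. Each edge has distinct colors on its endpoints.

4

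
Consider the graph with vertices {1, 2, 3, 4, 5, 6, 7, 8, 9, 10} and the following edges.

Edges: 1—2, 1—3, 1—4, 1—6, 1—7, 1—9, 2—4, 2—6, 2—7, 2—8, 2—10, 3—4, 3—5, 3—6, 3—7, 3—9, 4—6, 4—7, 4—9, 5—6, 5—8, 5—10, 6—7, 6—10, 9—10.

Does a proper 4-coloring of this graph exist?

No

1, 3, 4, 6, 7 are mutually adjacent (a clique of size 5), so at least 5 colors are needed.
So 4 colors are not enough.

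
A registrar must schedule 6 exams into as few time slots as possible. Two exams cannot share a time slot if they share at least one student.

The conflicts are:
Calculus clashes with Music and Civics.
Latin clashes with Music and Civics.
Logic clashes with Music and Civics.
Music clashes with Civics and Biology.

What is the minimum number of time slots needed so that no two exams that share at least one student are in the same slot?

3

Calculus, Music, Civics are mutually in conflict, so at least 3 time slots are needed.
3 time slots suffice: time slot 1 → {Music}; time slot 2 → {Civics, Biology}; time slot 3 → {Calculus, Latin, Logic}. Every pair that conflicts lands in different time slots.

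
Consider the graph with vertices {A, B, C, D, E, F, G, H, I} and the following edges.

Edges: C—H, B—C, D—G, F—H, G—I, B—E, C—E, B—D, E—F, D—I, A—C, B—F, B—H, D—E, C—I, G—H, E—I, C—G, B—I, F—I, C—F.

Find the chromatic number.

5

B, C, E, F, I are mutually adjacent (a clique of size 5), so at least 5 colors are needed.
5 colors suffice: A=2, B=3, C=1, D=1, E=5, F=4, G=3, H=2, I=2. Each edge has distinct colors on its endpoints.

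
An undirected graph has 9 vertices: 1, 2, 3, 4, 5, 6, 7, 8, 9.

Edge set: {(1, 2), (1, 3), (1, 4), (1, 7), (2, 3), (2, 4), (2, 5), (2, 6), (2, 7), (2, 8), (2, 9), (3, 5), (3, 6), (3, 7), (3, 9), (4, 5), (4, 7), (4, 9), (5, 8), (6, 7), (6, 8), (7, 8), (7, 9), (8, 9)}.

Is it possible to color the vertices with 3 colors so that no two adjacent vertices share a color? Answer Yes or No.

No

2, 3, 7, 9 form a clique, so at least 4 colors are needed.
So 3 colors are not enough.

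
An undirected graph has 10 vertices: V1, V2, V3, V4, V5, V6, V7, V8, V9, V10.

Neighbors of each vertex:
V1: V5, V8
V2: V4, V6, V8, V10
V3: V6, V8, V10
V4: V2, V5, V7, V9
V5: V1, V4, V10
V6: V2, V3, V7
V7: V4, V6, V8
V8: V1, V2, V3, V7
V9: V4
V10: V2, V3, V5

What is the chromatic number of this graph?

The cycle V1-V8-V3-V10-V5-V1 has odd length 5, so it cannot be 2-colored; at least 3 colors are needed.
3 colors suffice: color 1 → {V4, V6, V8, V10}; color 2 → {V2, V3, V5, V7, V9}; color 3 → {V1}. Every edge joins two different colors.

3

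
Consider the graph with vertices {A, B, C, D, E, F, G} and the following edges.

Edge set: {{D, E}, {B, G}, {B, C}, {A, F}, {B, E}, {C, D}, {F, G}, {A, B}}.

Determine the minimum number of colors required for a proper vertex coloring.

2

A and B are adjacent, so at least 2 colors are needed.
A valid assignment using 2 colors: A=2, B=1, C=2, D=1, E=2, F=1, G=2. Every edge joins two different colors.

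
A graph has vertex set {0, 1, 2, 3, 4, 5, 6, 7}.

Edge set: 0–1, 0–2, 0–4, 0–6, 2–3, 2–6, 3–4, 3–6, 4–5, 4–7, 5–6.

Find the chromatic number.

2, 3, 6 are mutually adjacent, so at least 3 colors are needed.
3 colors suffice: 0=a, 1=b, 2=c, 3=a, 4=b, 5=a, 6=b, 7=a. No two adjacent vertices share a color.

3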